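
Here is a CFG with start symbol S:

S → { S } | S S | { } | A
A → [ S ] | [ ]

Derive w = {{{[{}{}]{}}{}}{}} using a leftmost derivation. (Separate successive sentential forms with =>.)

S => {S}   [S → { S }]
{S} => {SS}   [S → S S]
{SS} => {{S}S}   [S → { S }]
{{S}S} => {{SS}S}   [S → S S]
{{SS}S} => {{{S}S}S}   [S → { S }]
{{{S}S}S} => {{{SS}S}S}   [S → S S]
{{{SS}S}S} => {{{AS}S}S}   [S → A]
{{{AS}S}S} => {{{[S]S}S}S}   [A → [ S ]]
{{{[S]S}S}S} => {{{[SS]S}S}S}   [S → S S]
{{{[SS]S}S}S} => {{{[{}S]S}S}S}   [S → { }]
{{{[{}S]S}S}S} => {{{[{}{}]S}S}S}   [S → { }]
{{{[{}{}]S}S}S} => {{{[{}{}]{}}S}S}   [S → { }]
{{{[{}{}]{}}S}S} => {{{[{}{}]{}}{}}S}   [S → { }]
{{{[{}{}]{}}{}}S} => {{{[{}{}]{}}{}}{}}   [S → { }]

S=>{S}=>{SS}=>{{S}S}=>{{SS}S}=>{{{S}S}S}=>{{{SS}S}S}=>{{{AS}S}S}=>{{{[S]S}S}S}=>{{{[SS]S}S}S}=>{{{[{}S]S}S}S}=>{{{[{}{}]S}S}S}=>{{{[{}{}]{}}S}S}=>{{{[{}{}]{}}{}}S}=>{{{[{}{}]{}}{}}{}}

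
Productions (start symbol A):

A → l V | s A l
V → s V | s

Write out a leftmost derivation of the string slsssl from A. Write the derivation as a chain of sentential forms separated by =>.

A=>sAl=>slVl=>slsVl=>slssVl=>slsssl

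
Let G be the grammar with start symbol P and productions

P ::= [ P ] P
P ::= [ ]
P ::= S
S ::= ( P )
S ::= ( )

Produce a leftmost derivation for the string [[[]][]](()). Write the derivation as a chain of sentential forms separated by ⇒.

P ⇒ [P]P ⇒ [[P]P]P ⇒ [[[]]P]P ⇒ [[[]][]]P ⇒ [[[]][]]S ⇒ [[[]][]](P) ⇒ [[[]][]](S) ⇒ [[[]][]](())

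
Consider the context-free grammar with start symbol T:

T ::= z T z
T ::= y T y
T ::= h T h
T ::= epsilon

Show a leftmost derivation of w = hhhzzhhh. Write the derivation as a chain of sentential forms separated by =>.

T => hTh => hhThh => hhhThhh => hhhzTzhhh => hhhzzhhh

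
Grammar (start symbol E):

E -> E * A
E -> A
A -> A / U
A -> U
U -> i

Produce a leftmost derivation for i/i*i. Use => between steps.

E => E*A => A*A => A/U*A => U/U*A => i/U*A => i/i*A => i/i*U => i/i*i

E => E*A   [E -> E * A]
E*A => A*A   [E -> A]
A*A => A/U*A   [A -> A / U]
A/U*A => U/U*A   [A -> U]
U/U*A => i/U*A   [U -> i]
i/U*A => i/i*A   [U -> i]
i/i*A => i/i*U   [A -> U]
i/i*U => i/i*i   [U -> i]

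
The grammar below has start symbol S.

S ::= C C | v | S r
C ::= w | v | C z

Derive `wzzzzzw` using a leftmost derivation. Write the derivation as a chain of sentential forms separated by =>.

S => CC   [S ::= C C]
CC => CzC   [C ::= C z]
CzC => CzzC   [C ::= C z]
CzzC => CzzzC   [C ::= C z]
CzzzC => CzzzzC   [C ::= C z]
CzzzzC => CzzzzzC   [C ::= C z]
CzzzzzC => wzzzzzC   [C ::= w]
wzzzzzC => wzzzzzw   [C ::= w]

S=>CC=>CzC=>CzzC=>CzzzC=>CzzzzC=>CzzzzzC=>wzzzzzC=>wzzzzzw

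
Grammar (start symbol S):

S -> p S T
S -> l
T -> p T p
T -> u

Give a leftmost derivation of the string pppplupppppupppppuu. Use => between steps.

S => pST   [S -> p S T]
pST => ppSTT   [S -> p S T]
ppSTT => pppSTTT   [S -> p S T]
pppSTTT => ppppSTTTT   [S -> p S T]
ppppSTTTT => pppplTTTT   [S -> l]
pppplTTTT => ppppluTTT   [T -> u]
ppppluTTT => pppplupTpTT   [T -> p T p]
pppplupTpTT => ppppluppTppTT   [T -> p T p]
ppppluppTppTT => pppplupppTpppTT   [T -> p T p]
pppplupppTpppTT => ppppluppppTppppTT   [T -> p T p]
ppppluppppTppppTT => pppplupppppTpppppTT   [T -> p T p]
pppplupppppTpppppTT => pppplupppppupppppTT   [T -> u]
pppplupppppupppppTT => pppplupppppupppppuT   [T -> u]
pppplupppppupppppuT => pppplupppppupppppuu   [T -> u]

S => pST => ppSTT => pppSTTT => ppppSTTTT => pppplTTTT => ppppluTTT => pppplupTpTT => ppppluppTppTT => pppplupppTpppTT => ppppluppppTppppTT => pppplupppppTpppppTT => pppplupppppupppppTT => pppplupppppupppppuT => pppplupppppupppppuu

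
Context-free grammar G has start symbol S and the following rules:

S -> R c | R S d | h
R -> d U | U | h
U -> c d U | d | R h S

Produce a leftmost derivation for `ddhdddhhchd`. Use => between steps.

S => RSd   [S -> R S d]
RSd => dUSd   [R -> d U]
dUSd => dRhSSd   [U -> R h S]
dRhSSd => dUhSSd   [R -> U]
dUhSSd => ddhSSd   [U -> d]
ddhSSd => ddhRcSd   [S -> R c]
ddhRcSd => ddhdUcSd   [R -> d U]
ddhdUcSd => ddhdRhScSd   [U -> R h S]
ddhdRhScSd => ddhddUhScSd   [R -> d U]
ddhddUhScSd => ddhdddhScSd   [U -> d]
ddhdddhScSd => ddhdddhhcSd   [S -> h]
ddhdddhhcSd => ddhdddhhchd   [S -> h]

S => RSd => dUSd => dRhSSd => dUhSSd => ddhSSd => ddhRcSd => ddhdUcSd => ddhdRhScSd => ddhddUhScSd => ddhdddhScSd => ddhdddhhcSd => ddhdddhhchd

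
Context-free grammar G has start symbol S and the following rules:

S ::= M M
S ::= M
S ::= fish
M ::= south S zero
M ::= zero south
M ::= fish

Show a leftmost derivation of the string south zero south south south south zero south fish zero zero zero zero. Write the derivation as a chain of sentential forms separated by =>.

S => M => south S zero => south M M zero => south zero south M zero => south zero south south S zero zero => south zero south south M zero zero => south zero south south south S zero zero zero => south zero south south south M zero zero zero => south zero south south south south S zero zero zero zero => south zero south south south south M M zero zero zero zero => south zero south south south south zero south M zero zero zero zero => south zero south south south south zero south fish zero zero zero zero

S => M   [S ::= M]
M => south S zero   [M ::= south S zero]
south S zero => south M M zero   [S ::= M M]
south M M zero => south zero south M zero   [M ::= zero south]
south zero south M zero => south zero south south S zero zero   [M ::= south S zero]
south zero south south S zero zero => south zero south south M zero zero   [S ::= M]
south zero south south M zero zero => south zero south south south S zero zero zero   [M ::= south S zero]
south zero south south south S zero zero zero => south zero south south south M zero zero zero   [S ::= M]
south zero south south south M zero zero zero => south zero south south south south S zero zero zero zero   [M ::= south S zero]
south zero south south south south S zero zero zero zero => south zero south south south south M M zero zero zero zero   [S ::= M M]
south zero south south south south M M zero zero zero zero => south zero south south south south zero south M zero zero zero zero   [M ::= zero south]
south zero south south south south zero south M zero zero zero zero => south zero south south south south zero south fish zero zero zero zero   [M ::= fish]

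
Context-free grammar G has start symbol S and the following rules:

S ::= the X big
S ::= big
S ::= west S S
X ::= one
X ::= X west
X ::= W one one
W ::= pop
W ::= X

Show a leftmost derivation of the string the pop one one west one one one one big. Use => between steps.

S => the X big   [S ::= the X big]
the X big => the W one one big   [X ::= W one one]
the W one one big => the X one one big   [W ::= X]
the X one one big => the W one one one one big   [X ::= W one one]
the W one one one one big => the X one one one one big   [W ::= X]
the X one one one one big => the X west one one one one big   [X ::= X west]
the X west one one one one big => the W one one west one one one one big   [X ::= W one one]
the W one one west one one one one big => the pop one one west one one one one big   [W ::= pop]

S => the X big => the W one one big => the X one one big => the W one one one one big => the X one one one one big => the X west one one one one big => the W one one west one one one one big => the pop one one west one one one one big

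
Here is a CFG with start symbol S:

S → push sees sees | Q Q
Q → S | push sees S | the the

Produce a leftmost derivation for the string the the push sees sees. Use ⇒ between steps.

S ⇒ Q Q ⇒ the the Q ⇒ the the S ⇒ the the push sees sees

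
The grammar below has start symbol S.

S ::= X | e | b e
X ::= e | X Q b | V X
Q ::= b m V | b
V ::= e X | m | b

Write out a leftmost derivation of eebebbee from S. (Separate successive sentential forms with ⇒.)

S ⇒ X ⇒ VX ⇒ eXX ⇒ eVXX ⇒ eeXXX ⇒ eeXQbXX ⇒ eeVXQbXX ⇒ eebXQbXX ⇒ eebeQbXX ⇒ eebebbXX ⇒ eebebbeX ⇒ eebebbee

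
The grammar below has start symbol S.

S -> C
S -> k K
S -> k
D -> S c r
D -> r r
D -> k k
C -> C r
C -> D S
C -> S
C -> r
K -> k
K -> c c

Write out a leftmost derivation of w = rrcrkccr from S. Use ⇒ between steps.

S ⇒ C   [S -> C]
C ⇒ Cr   [C -> C r]
Cr ⇒ DSr   [C -> D S]
DSr ⇒ ScrSr   [D -> S c r]
ScrSr ⇒ CcrSr   [S -> C]
CcrSr ⇒ CrcrSr   [C -> C r]
CrcrSr ⇒ rrcrSr   [C -> r]
rrcrSr ⇒ rrcrkKr   [S -> k K]
rrcrkKr ⇒ rrcrkccr   [K -> c c]

S ⇒ C ⇒ Cr ⇒ DSr ⇒ ScrSr ⇒ CcrSr ⇒ CrcrSr ⇒ rrcrSr ⇒ rrcrkKr ⇒ rrcrkccr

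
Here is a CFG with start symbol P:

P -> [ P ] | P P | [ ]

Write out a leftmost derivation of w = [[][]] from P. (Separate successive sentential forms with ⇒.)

P ⇒ [P] ⇒ [PP] ⇒ [[]P] ⇒ [[][]]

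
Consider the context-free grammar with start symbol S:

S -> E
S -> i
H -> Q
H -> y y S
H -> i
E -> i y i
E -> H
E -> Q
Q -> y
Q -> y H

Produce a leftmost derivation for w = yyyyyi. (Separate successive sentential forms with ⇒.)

S ⇒ E   [S -> E]
E ⇒ H   [E -> H]
H ⇒ yyS   [H -> y y S]
yyS ⇒ yyE   [S -> E]
yyE ⇒ yyH   [E -> H]
yyH ⇒ yyQ   [H -> Q]
yyQ ⇒ yyyH   [Q -> y H]
yyyH ⇒ yyyyyS   [H -> y y S]
yyyyyS ⇒ yyyyyi   [S -> i]

S ⇒ E ⇒ H ⇒ yyS ⇒ yyE ⇒ yyH ⇒ yyQ ⇒ yyyH ⇒ yyyyyS ⇒ yyyyyi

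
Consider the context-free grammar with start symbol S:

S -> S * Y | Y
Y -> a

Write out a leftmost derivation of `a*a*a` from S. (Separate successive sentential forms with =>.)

S => S*Y   [S -> S * Y]
S*Y => S*Y*Y   [S -> S * Y]
S*Y*Y => Y*Y*Y   [S -> Y]
Y*Y*Y => a*Y*Y   [Y -> a]
a*Y*Y => a*a*Y   [Y -> a]
a*a*Y => a*a*a   [Y -> a]

S=>S*Y=>S*Y*Y=>Y*Y*Y=>a*Y*Y=>a*a*Y=>a*a*a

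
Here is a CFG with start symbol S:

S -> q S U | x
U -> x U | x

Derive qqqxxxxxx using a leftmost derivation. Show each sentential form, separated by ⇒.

S ⇒ qSU   [S -> q S U]
qSU ⇒ qqSUU   [S -> q S U]
qqSUU ⇒ qqqSUUU   [S -> q S U]
qqqSUUU ⇒ qqqxUUU   [S -> x]
qqqxUUU ⇒ qqqxxUUU   [U -> x U]
qqqxxUUU ⇒ qqqxxxUUU   [U -> x U]
qqqxxxUUU ⇒ qqqxxxxUU   [U -> x]
qqqxxxxUU ⇒ qqqxxxxxU   [U -> x]
qqqxxxxxU ⇒ qqqxxxxxx   [U -> x]

S ⇒ qSU ⇒ qqSUU ⇒ qqqSUUU ⇒ qqqxUUU ⇒ qqqxxUUU ⇒ qqqxxxUUU ⇒ qqqxxxxUU ⇒ qqqxxxxxU ⇒ qqqxxxxxx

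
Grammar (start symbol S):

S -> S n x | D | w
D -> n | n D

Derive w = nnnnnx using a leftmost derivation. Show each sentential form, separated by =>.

S => Snx   [S -> S n x]
Snx => Dnx   [S -> D]
Dnx => nDnx   [D -> n D]
nDnx => nnDnx   [D -> n D]
nnDnx => nnnDnx   [D -> n D]
nnnDnx => nnnnnx   [D -> n]

S => Snx => Dnx => nDnx => nnDnx => nnnDnx => nnnnnx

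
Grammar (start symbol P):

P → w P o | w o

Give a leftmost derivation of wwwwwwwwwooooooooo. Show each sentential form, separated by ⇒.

P ⇒ wPo ⇒ wwPoo ⇒ wwwPooo ⇒ wwwwPoooo ⇒ wwwwwPooooo ⇒ wwwwwwPoooooo ⇒ wwwwwwwPooooooo ⇒ wwwwwwwwPoooooooo ⇒ wwwwwwwwwooooooooo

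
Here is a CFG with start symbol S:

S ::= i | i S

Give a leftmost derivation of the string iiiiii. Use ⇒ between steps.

S ⇒ iS   [S ::= i S]
iS ⇒ iiS   [S ::= i S]
iiS ⇒ iiiS   [S ::= i S]
iiiS ⇒ iiiiS   [S ::= i S]
iiiiS ⇒ iiiiiS   [S ::= i S]
iiiiiS ⇒ iiiiii   [S ::= i]

S⇒iS⇒iiS⇒iiiS⇒iiiiS⇒iiiiiS⇒iiiiii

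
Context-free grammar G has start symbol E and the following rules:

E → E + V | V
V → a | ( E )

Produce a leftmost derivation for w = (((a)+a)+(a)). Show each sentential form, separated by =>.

E => V   [E → V]
V => (E)   [V → ( E )]
(E) => (E+V)   [E → E + V]
(E+V) => (V+V)   [E → V]
(V+V) => ((E)+V)   [V → ( E )]
((E)+V) => ((E+V)+V)   [E → E + V]
((E+V)+V) => ((V+V)+V)   [E → V]
((V+V)+V) => (((E)+V)+V)   [V → ( E )]
(((E)+V)+V) => (((V)+V)+V)   [E → V]
(((V)+V)+V) => (((a)+V)+V)   [V → a]
(((a)+V)+V) => (((a)+a)+V)   [V → a]
(((a)+a)+V) => (((a)+a)+(E))   [V → ( E )]
(((a)+a)+(E)) => (((a)+a)+(V))   [E → V]
(((a)+a)+(V)) => (((a)+a)+(a))   [V → a]

E => V => (E) => (E+V) => (V+V) => ((E)+V) => ((E+V)+V) => ((V+V)+V) => (((E)+V)+V) => (((V)+V)+V) => (((a)+V)+V) => (((a)+a)+V) => (((a)+a)+(E)) => (((a)+a)+(V)) => (((a)+a)+(a))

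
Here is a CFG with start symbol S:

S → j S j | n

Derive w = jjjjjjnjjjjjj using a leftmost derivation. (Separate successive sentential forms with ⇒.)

S⇒jSj⇒jjSjj⇒jjjSjjj⇒jjjjSjjjj⇒jjjjjSjjjjj⇒jjjjjjSjjjjjj⇒jjjjjjnjjjjjj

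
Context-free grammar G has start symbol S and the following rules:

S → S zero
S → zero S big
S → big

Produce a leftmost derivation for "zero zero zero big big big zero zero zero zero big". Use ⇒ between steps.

S ⇒ zero S big ⇒ zero S zero big ⇒ zero S zero zero big ⇒ zero S zero zero zero big ⇒ zero S zero zero zero zero big ⇒ zero zero S big zero zero zero zero big ⇒ zero zero zero S big big zero zero zero zero big ⇒ zero zero zero big big big zero zero zero zero big

S ⇒ zero S big   [S → zero S big]
zero S big ⇒ zero S zero big   [S → S zero]
zero S zero big ⇒ zero S zero zero big   [S → S zero]
zero S zero zero big ⇒ zero S zero zero zero big   [S → S zero]
zero S zero zero zero big ⇒ zero S zero zero zero zero big   [S → S zero]
zero S zero zero zero zero big ⇒ zero zero S big zero zero zero zero big   [S → zero S big]
zero zero S big zero zero zero zero big ⇒ zero zero zero S big big zero zero zero zero big   [S → zero S big]
zero zero zero S big big zero zero zero zero big ⇒ zero zero zero big big big zero zero zero zero big   [S → big]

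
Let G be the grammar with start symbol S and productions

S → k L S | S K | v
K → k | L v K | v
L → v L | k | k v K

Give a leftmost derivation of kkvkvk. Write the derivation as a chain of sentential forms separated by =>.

S => SK   [S → S K]
SK => SKK   [S → S K]
SKK => SKKK   [S → S K]
SKKK => kLSKKK   [S → k L S]
kLSKKK => kkSKKK   [L → k]
kkSKKK => kkvKKK   [S → v]
kkvKKK => kkvkKK   [K → k]
kkvkKK => kkvkvK   [K → v]
kkvkvK => kkvkvk   [K → k]

S => SK => SKK => SKKK => kLSKKK => kkSKKK => kkvKKK => kkvkKK => kkvkvK => kkvkvk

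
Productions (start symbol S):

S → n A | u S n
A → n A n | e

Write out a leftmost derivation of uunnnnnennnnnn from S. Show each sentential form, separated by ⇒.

S ⇒ uSn   [S → u S n]
uSn ⇒ uuSnn   [S → u S n]
uuSnn ⇒ uunAnn   [S → n A]
uunAnn ⇒ uunnAnnn   [A → n A n]
uunnAnnn ⇒ uunnnAnnnn   [A → n A n]
uunnnAnnnn ⇒ uunnnnAnnnnn   [A → n A n]
uunnnnAnnnnn ⇒ uunnnnnAnnnnnn   [A → n A n]
uunnnnnAnnnnnn ⇒ uunnnnnennnnnn   [A → e]

S ⇒ uSn ⇒ uuSnn ⇒ uunAnn ⇒ uunnAnnn ⇒ uunnnAnnnn ⇒ uunnnnAnnnnn ⇒ uunnnnnAnnnnnn ⇒ uunnnnnennnnnn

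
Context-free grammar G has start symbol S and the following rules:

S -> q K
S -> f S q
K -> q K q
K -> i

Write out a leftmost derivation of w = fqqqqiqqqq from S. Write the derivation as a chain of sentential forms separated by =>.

S => fSq => fqKq => fqqKqq => fqqqKqqq => fqqqqKqqqq => fqqqqiqqqq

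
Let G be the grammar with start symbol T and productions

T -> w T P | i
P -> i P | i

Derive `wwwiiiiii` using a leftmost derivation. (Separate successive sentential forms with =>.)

T => wTP => wwTPP => wwwTPPP => wwwiPPP => wwwiiPPP => wwwiiiPPP => wwwiiiiPP => wwwiiiiiP => wwwiiiiii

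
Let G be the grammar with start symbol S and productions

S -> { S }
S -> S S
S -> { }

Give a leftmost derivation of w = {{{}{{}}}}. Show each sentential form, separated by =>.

S=>{S}=>{{S}}=>{{SS}}=>{{{}S}}=>{{{}{S}}}=>{{{}{{}}}}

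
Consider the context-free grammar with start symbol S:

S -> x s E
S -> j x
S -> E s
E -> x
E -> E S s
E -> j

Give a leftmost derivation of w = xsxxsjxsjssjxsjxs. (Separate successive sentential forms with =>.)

S => xsE => xsESs => xsESsSs => xsESsSsSs => xsxSsSsSs => xsxxsEsSsSs => xsxxsESssSsSs => xsxxsjSssSsSs => xsxxsjxsEssSsSs => xsxxsjxsjssSsSs => xsxxsjxsjssjxsSs => xsxxsjxsjssjxsjxs

S => xsE   [S -> x s E]
xsE => xsESs   [E -> E S s]
xsESs => xsESsSs   [E -> E S s]
xsESsSs => xsESsSsSs   [E -> E S s]
xsESsSsSs => xsxSsSsSs   [E -> x]
xsxSsSsSs => xsxxsEsSsSs   [S -> x s E]
xsxxsEsSsSs => xsxxsESssSsSs   [E -> E S s]
xsxxsESssSsSs => xsxxsjSssSsSs   [E -> j]
xsxxsjSssSsSs => xsxxsjxsEssSsSs   [S -> x s E]
xsxxsjxsEssSsSs => xsxxsjxsjssSsSs   [E -> j]
xsxxsjxsjssSsSs => xsxxsjxsjssjxsSs   [S -> j x]
xsxxsjxsjssjxsSs => xsxxsjxsjssjxsjxs   [S -> j x]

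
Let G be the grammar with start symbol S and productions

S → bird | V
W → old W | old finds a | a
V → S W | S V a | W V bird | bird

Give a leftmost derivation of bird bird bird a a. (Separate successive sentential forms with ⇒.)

S ⇒ V   [S → V]
V ⇒ S V a   [V → S V a]
S V a ⇒ bird V a   [S → bird]
bird V a ⇒ bird S V a a   [V → S V a]
bird S V a a ⇒ bird V V a a   [S → V]
bird V V a a ⇒ bird bird V a a   [V → bird]
bird bird V a a ⇒ bird bird bird a a   [V → bird]

S ⇒ V ⇒ S V a ⇒ bird V a ⇒ bird S V a a ⇒ bird V V a a ⇒ bird bird V a a ⇒ bird bird bird a a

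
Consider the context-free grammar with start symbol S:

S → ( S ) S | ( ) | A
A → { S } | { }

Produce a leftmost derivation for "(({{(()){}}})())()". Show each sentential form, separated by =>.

S => (S)S => ((S)S)S => ((A)S)S => (({S})S)S => (({A})S)S => (({{S}})S)S => (({{(S)S}})S)S => (({{(())S}})S)S => (({{(())A}})S)S => (({{(()){}}})S)S => (({{(()){}}})())S => (({{(()){}}})())()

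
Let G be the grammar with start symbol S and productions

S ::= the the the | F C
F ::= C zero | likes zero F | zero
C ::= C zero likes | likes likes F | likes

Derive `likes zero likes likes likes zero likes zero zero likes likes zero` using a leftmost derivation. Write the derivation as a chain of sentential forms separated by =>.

S => F C   [S ::= F C]
F C => likes zero F C   [F ::= likes zero F]
likes zero F C => likes zero C zero C   [F ::= C zero]
likes zero C zero C => likes zero likes likes F zero C   [C ::= likes likes F]
likes zero likes likes F zero C => likes zero likes likes C zero zero C   [F ::= C zero]
likes zero likes likes C zero zero C => likes zero likes likes C zero likes zero zero C   [C ::= C zero likes]
likes zero likes likes C zero likes zero zero C => likes zero likes likes likes zero likes zero zero C   [C ::= likes]
likes zero likes likes likes zero likes zero zero C => likes zero likes likes likes zero likes zero zero likes likes F   [C ::= likes likes F]
likes zero likes likes likes zero likes zero zero likes likes F => likes zero likes likes likes zero likes zero zero likes likes zero   [F ::= zero]

S => F C => likes zero F C => likes zero C zero C => likes zero likes likes F zero C => likes zero likes likes C zero zero C => likes zero likes likes C zero likes zero zero C => likes zero likes likes likes zero likes zero zero C => likes zero likes likes likes zero likes zero zero likes likes F => likes zero likes likes likes zero likes zero zero likes likes zero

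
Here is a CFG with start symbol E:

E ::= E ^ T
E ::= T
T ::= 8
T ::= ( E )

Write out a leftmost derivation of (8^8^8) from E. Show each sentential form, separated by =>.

E => T   [E ::= T]
T => (E)   [T ::= ( E )]
(E) => (E^T)   [E ::= E ^ T]
(E^T) => (E^T^T)   [E ::= E ^ T]
(E^T^T) => (T^T^T)   [E ::= T]
(T^T^T) => (8^T^T)   [T ::= 8]
(8^T^T) => (8^8^T)   [T ::= 8]
(8^8^T) => (8^8^8)   [T ::= 8]

E => T => (E) => (E^T) => (E^T^T) => (T^T^T) => (8^T^T) => (8^8^T) => (8^8^8)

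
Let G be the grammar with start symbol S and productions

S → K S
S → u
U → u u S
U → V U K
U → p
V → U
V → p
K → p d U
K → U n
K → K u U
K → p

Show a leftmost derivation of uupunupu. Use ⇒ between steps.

S⇒KS⇒KuUS⇒UnuUS⇒uuSnuUS⇒uuKSnuUS⇒uupSnuUS⇒uupunuUS⇒uupunupS⇒uupunupu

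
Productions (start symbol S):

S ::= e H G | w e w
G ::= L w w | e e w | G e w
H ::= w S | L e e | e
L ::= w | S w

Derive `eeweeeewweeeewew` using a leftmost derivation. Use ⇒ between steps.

S ⇒ eHG ⇒ eLeeG ⇒ eSweeG ⇒ eeHGweeG ⇒ eeLeeGweeG ⇒ eeweeGweeG ⇒ eeweeeewweeG ⇒ eeweeeewweeGew ⇒ eeweeeewweeeewew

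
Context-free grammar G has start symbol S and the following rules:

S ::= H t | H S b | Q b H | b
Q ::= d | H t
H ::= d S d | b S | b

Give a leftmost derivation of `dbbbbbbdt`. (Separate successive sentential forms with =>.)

S => Ht => dSdt => dHSbdt => dbSSbdt => dbHSbSbdt => dbbSbSbdt => dbbbbSbdt => dbbbbbbdt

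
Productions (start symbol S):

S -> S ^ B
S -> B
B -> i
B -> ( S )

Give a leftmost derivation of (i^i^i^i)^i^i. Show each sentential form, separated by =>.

S => S^B => S^B^B => B^B^B => (S)^B^B => (S^B)^B^B => (S^B^B)^B^B => (S^B^B^B)^B^B => (B^B^B^B)^B^B => (i^B^B^B)^B^B => (i^i^B^B)^B^B => (i^i^i^B)^B^B => (i^i^i^i)^B^B => (i^i^i^i)^i^B => (i^i^i^i)^i^i

S => S^B   [S -> S ^ B]
S^B => S^B^B   [S -> S ^ B]
S^B^B => B^B^B   [S -> B]
B^B^B => (S)^B^B   [B -> ( S )]
(S)^B^B => (S^B)^B^B   [S -> S ^ B]
(S^B)^B^B => (S^B^B)^B^B   [S -> S ^ B]
(S^B^B)^B^B => (S^B^B^B)^B^B   [S -> S ^ B]
(S^B^B^B)^B^B => (B^B^B^B)^B^B   [S -> B]
(B^B^B^B)^B^B => (i^B^B^B)^B^B   [B -> i]
(i^B^B^B)^B^B => (i^i^B^B)^B^B   [B -> i]
(i^i^B^B)^B^B => (i^i^i^B)^B^B   [B -> i]
(i^i^i^B)^B^B => (i^i^i^i)^B^B   [B -> i]
(i^i^i^i)^B^B => (i^i^i^i)^i^B   [B -> i]
(i^i^i^i)^i^B => (i^i^i^i)^i^i   [B -> i]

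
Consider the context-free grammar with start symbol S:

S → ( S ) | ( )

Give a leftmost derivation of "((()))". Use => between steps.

S=>(S)=>((S))=>((()))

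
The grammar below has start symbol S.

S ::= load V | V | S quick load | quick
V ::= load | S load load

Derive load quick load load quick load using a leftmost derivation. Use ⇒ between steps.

S ⇒ S quick load   [S ::= S quick load]
S quick load ⇒ load V quick load   [S ::= load V]
load V quick load ⇒ load S load load quick load   [V ::= S load load]
load S load load quick load ⇒ load quick load load quick load   [S ::= quick]

S ⇒ S quick load ⇒ load V quick load ⇒ load S load load quick load ⇒ load quick load load quick load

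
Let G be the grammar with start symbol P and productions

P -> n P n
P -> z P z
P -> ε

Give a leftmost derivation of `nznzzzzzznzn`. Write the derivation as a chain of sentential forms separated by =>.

P => nPn => nzPzn => nznPnzn => nznzPznzn => nznzzPzznzn => nznzzzPzzznzn => nznzzzzzznzn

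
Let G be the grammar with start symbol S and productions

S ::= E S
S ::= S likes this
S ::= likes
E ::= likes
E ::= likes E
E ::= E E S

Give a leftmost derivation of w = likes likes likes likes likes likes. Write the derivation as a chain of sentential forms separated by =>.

S => E S => likes E S => likes likes S => likes likes E S => likes likes E E S S => likes likes likes E S S => likes likes likes likes S S => likes likes likes likes likes S => likes likes likes likes likes likes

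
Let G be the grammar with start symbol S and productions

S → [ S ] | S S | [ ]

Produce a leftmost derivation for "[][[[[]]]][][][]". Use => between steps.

S => SS   [S → S S]
SS => SSS   [S → S S]
SSS => []SS   [S → [ ]]
[]SS => []SSS   [S → S S]
[]SSS => []SSSS   [S → S S]
[]SSSS => [][S]SSS   [S → [ S ]]
[][S]SSS => [][[S]]SSS   [S → [ S ]]
[][[S]]SSS => [][[[S]]]SSS   [S → [ S ]]
[][[[S]]]SSS => [][[[[]]]]SSS   [S → [ ]]
[][[[[]]]]SSS => [][[[[]]]][]SS   [S → [ ]]
[][[[[]]]][]SS => [][[[[]]]][][]S   [S → [ ]]
[][[[[]]]][][]S => [][[[[]]]][][][]   [S → [ ]]

S => SS => SSS => []SS => []SSS => []SSSS => [][S]SSS => [][[S]]SSS => [][[[S]]]SSS => [][[[[]]]]SSS => [][[[[]]]][]SS => [][[[[]]]][][]S => [][[[[]]]][][][]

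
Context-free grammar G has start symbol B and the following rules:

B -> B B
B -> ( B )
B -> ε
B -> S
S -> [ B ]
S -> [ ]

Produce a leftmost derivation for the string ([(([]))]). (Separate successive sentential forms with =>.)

B => BB => (B)B => (S)B => ([B])B => ([(B)])B => ([((B))])B => ([((S))])B => ([(([]))])B => ([(([]))])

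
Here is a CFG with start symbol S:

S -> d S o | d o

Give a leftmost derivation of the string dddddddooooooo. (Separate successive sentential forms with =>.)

S => dSo => ddSoo => dddSooo => ddddSoooo => dddddSooooo => ddddddSoooooo => dddddddooooooo

S => dSo   [S -> d S o]
dSo => ddSoo   [S -> d S o]
ddSoo => dddSooo   [S -> d S o]
dddSooo => ddddSoooo   [S -> d S o]
ddddSoooo => dddddSooooo   [S -> d S o]
dddddSooooo => ddddddSoooooo   [S -> d S o]
ddddddSoooooo => dddddddooooooo   [S -> d o]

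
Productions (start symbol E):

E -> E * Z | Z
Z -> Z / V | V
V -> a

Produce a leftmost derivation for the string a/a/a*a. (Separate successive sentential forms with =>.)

E => E*Z   [E -> E * Z]
E*Z => Z*Z   [E -> Z]
Z*Z => Z/V*Z   [Z -> Z / V]
Z/V*Z => Z/V/V*Z   [Z -> Z / V]
Z/V/V*Z => V/V/V*Z   [Z -> V]
V/V/V*Z => a/V/V*Z   [V -> a]
a/V/V*Z => a/a/V*Z   [V -> a]
a/a/V*Z => a/a/a*Z   [V -> a]
a/a/a*Z => a/a/a*V   [Z -> V]
a/a/a*V => a/a/a*a   [V -> a]

E => E*Z => Z*Z => Z/V*Z => Z/V/V*Z => V/V/V*Z => a/V/V*Z => a/a/V*Z => a/a/a*Z => a/a/a*V => a/a/a*a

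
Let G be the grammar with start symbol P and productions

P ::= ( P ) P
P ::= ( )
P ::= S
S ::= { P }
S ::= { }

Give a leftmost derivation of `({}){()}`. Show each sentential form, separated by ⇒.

P⇒(P)P⇒(S)P⇒({})P⇒({})S⇒({}){P}⇒({}){()}

P ⇒ (P)P   [P ::= ( P ) P]
(P)P ⇒ (S)P   [P ::= S]
(S)P ⇒ ({})P   [S ::= { }]
({})P ⇒ ({})S   [P ::= S]
({})S ⇒ ({}){P}   [S ::= { P }]
({}){P} ⇒ ({}){()}   [P ::= ( )]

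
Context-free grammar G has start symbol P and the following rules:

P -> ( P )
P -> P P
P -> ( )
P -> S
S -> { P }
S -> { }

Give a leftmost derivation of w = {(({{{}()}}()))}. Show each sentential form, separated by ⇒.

P ⇒ S ⇒ {P} ⇒ {(P)} ⇒ {((P))} ⇒ {((PP))} ⇒ {((SP))} ⇒ {(({P}P))} ⇒ {(({S}P))} ⇒ {(({{P}}P))} ⇒ {(({{PP}}P))} ⇒ {(({{SP}}P))} ⇒ {(({{{}P}}P))} ⇒ {(({{{}()}}P))} ⇒ {(({{{}()}}()))}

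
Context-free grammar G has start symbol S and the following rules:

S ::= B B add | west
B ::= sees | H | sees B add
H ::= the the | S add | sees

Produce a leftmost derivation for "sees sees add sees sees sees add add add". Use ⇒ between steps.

S ⇒ B B add ⇒ sees B add B add ⇒ sees sees add B add ⇒ sees sees add sees B add add ⇒ sees sees add sees sees B add add add ⇒ sees sees add sees sees H add add add ⇒ sees sees add sees sees sees add add add

S ⇒ B B add   [S ::= B B add]
B B add ⇒ sees B add B add   [B ::= sees B add]
sees B add B add ⇒ sees sees add B add   [B ::= sees]
sees sees add B add ⇒ sees sees add sees B add add   [B ::= sees B add]
sees sees add sees B add add ⇒ sees sees add sees sees B add add add   [B ::= sees B add]
sees sees add sees sees B add add add ⇒ sees sees add sees sees H add add add   [B ::= H]
sees sees add sees sees H add add add ⇒ sees sees add sees sees sees add add add   [H ::= sees]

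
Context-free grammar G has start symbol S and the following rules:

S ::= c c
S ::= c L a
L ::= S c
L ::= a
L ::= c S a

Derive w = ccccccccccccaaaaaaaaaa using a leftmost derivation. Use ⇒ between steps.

S⇒cLa⇒ccSaa⇒cccLaaa⇒ccccSaaaa⇒cccccLaaaaa⇒ccccccSaaaaaa⇒cccccccLaaaaaaa⇒ccccccccSaaaaaaaa⇒cccccccccLaaaaaaaaa⇒ccccccccccSaaaaaaaaaa⇒ccccccccccccaaaaaaaaaa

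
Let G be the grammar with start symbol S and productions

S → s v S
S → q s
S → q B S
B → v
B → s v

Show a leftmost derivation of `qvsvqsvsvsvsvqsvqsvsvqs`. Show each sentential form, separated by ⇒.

S ⇒ qBS ⇒ qvS ⇒ qvsvS ⇒ qvsvqBS ⇒ qvsvqsvS ⇒ qvsvqsvsvS ⇒ qvsvqsvsvsvS ⇒ qvsvqsvsvsvsvS ⇒ qvsvqsvsvsvsvqBS ⇒ qvsvqsvsvsvsvqsvS ⇒ qvsvqsvsvsvsvqsvqBS ⇒ qvsvqsvsvsvsvqsvqsvS ⇒ qvsvqsvsvsvsvqsvqsvsvS ⇒ qvsvqsvsvsvsvqsvqsvsvqs

S ⇒ qBS   [S → q B S]
qBS ⇒ qvS   [B → v]
qvS ⇒ qvsvS   [S → s v S]
qvsvS ⇒ qvsvqBS   [S → q B S]
qvsvqBS ⇒ qvsvqsvS   [B → s v]
qvsvqsvS ⇒ qvsvqsvsvS   [S → s v S]
qvsvqsvsvS ⇒ qvsvqsvsvsvS   [S → s v S]
qvsvqsvsvsvS ⇒ qvsvqsvsvsvsvS   [S → s v S]
qvsvqsvsvsvsvS ⇒ qvsvqsvsvsvsvqBS   [S → q B S]
qvsvqsvsvsvsvqBS ⇒ qvsvqsvsvsvsvqsvS   [B → s v]
qvsvqsvsvsvsvqsvS ⇒ qvsvqsvsvsvsvqsvqBS   [S → q B S]
qvsvqsvsvsvsvqsvqBS ⇒ qvsvqsvsvsvsvqsvqsvS   [B → s v]
qvsvqsvsvsvsvqsvqsvS ⇒ qvsvqsvsvsvsvqsvqsvsvS   [S → s v S]
qvsvqsvsvsvsvqsvqsvsvS ⇒ qvsvqsvsvsvsvqsvqsvsvqs   [S → q s]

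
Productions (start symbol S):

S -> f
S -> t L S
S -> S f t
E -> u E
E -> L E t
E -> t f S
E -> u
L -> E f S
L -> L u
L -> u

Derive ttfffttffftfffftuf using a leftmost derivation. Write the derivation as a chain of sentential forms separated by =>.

S=>tLS=>tLuS=>tEfSuS=>ttfSfSuS=>ttfffSuS=>ttfffSftuS=>ttffftLSftuS=>ttffftEfSSftuS=>ttfffttfSfSSftuS=>ttfffttfSftfSSftuS=>ttfffttffftfSSftuS=>ttfffttffftffSftuS=>ttfffttffftfffftuS=>ttfffttffftfffftuf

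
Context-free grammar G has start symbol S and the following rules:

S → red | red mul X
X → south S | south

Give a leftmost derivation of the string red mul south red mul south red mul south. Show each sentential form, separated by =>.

S => red mul X => red mul south S => red mul south red mul X => red mul south red mul south S => red mul south red mul south red mul X => red mul south red mul south red mul south

S => red mul X   [S → red mul X]
red mul X => red mul south S   [X → south S]
red mul south S => red mul south red mul X   [S → red mul X]
red mul south red mul X => red mul south red mul south S   [X → south S]
red mul south red mul south S => red mul south red mul south red mul X   [S → red mul X]
red mul south red mul south red mul X => red mul south red mul south red mul south   [X → south]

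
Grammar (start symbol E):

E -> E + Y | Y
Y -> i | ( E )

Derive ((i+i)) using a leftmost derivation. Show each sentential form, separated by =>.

E => Y => (E) => (Y) => ((E)) => ((E+Y)) => ((Y+Y)) => ((i+Y)) => ((i+i))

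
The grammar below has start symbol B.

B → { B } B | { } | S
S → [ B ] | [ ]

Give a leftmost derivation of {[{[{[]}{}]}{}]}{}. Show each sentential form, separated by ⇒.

B ⇒ {B}B   [B → { B } B]
{B}B ⇒ {S}B   [B → S]
{S}B ⇒ {[B]}B   [S → [ B ]]
{[B]}B ⇒ {[{B}B]}B   [B → { B } B]
{[{B}B]}B ⇒ {[{S}B]}B   [B → S]
{[{S}B]}B ⇒ {[{[B]}B]}B   [S → [ B ]]
{[{[B]}B]}B ⇒ {[{[{B}B]}B]}B   [B → { B } B]
{[{[{B}B]}B]}B ⇒ {[{[{S}B]}B]}B   [B → S]
{[{[{S}B]}B]}B ⇒ {[{[{[]}B]}B]}B   [S → [ ]]
{[{[{[]}B]}B]}B ⇒ {[{[{[]}{}]}B]}B   [B → { }]
{[{[{[]}{}]}B]}B ⇒ {[{[{[]}{}]}{}]}B   [B → { }]
{[{[{[]}{}]}{}]}B ⇒ {[{[{[]}{}]}{}]}{}   [B → { }]

B ⇒ {B}B ⇒ {S}B ⇒ {[B]}B ⇒ {[{B}B]}B ⇒ {[{S}B]}B ⇒ {[{[B]}B]}B ⇒ {[{[{B}B]}B]}B ⇒ {[{[{S}B]}B]}B ⇒ {[{[{[]}B]}B]}B ⇒ {[{[{[]}{}]}B]}B ⇒ {[{[{[]}{}]}{}]}B ⇒ {[{[{[]}{}]}{}]}{}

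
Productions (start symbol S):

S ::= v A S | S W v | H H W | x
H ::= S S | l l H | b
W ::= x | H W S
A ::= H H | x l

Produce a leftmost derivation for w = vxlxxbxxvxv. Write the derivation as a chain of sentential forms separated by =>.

S=>vAS=>vxlS=>vxlSWv=>vxlSWvWv=>vxlHHWWvWv=>vxlSSHWWvWv=>vxlxSHWWvWv=>vxlxxHWWvWv=>vxlxxbWWvWv=>vxlxxbxWvWv=>vxlxxbxxvWv=>vxlxxbxxvxv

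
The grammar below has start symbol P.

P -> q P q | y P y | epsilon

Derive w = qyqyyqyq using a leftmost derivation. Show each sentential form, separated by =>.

P => qPq => qyPyq => qyqPqyq => qyqyPyqyq => qyqyyqyq

P => qPq   [P -> q P q]
qPq => qyPyq   [P -> y P y]
qyPyq => qyqPqyq   [P -> q P q]
qyqPqyq => qyqyPyqyq   [P -> y P y]
qyqyPyqyq => qyqyyqyq   [P -> epsilon]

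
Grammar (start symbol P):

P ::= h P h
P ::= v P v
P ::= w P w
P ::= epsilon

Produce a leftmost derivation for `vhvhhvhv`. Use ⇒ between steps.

P ⇒ vPv ⇒ vhPhv ⇒ vhvPvhv ⇒ vhvhPhvhv ⇒ vhvhhvhv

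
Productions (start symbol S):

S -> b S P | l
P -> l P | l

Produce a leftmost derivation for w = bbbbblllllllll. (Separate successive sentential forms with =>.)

S => bSP   [S -> b S P]
bSP => bbSPP   [S -> b S P]
bbSPP => bbbSPPP   [S -> b S P]
bbbSPPP => bbbbSPPPP   [S -> b S P]
bbbbSPPPP => bbbbbSPPPPP   [S -> b S P]
bbbbbSPPPPP => bbbbblPPPPP   [S -> l]
bbbbblPPPPP => bbbbbllPPPP   [P -> l]
bbbbbllPPPP => bbbbblllPPPP   [P -> l P]
bbbbblllPPPP => bbbbbllllPPPP   [P -> l P]
bbbbbllllPPPP => bbbbblllllPPPP   [P -> l P]
bbbbblllllPPPP => bbbbbllllllPPP   [P -> l]
bbbbbllllllPPP => bbbbblllllllPP   [P -> l]
bbbbblllllllPP => bbbbbllllllllP   [P -> l]
bbbbbllllllllP => bbbbblllllllll   [P -> l]

S=>bSP=>bbSPP=>bbbSPPP=>bbbbSPPPP=>bbbbbSPPPPP=>bbbbblPPPPP=>bbbbbllPPPP=>bbbbblllPPPP=>bbbbbllllPPPP=>bbbbblllllPPPP=>bbbbbllllllPPP=>bbbbblllllllPP=>bbbbbllllllllP=>bbbbblllllllll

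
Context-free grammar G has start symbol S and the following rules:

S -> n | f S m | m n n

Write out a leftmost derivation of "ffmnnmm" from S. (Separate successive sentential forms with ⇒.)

S ⇒ fSm ⇒ ffSmm ⇒ ffmnnmm

S ⇒ fSm   [S -> f S m]
fSm ⇒ ffSmm   [S -> f S m]
ffSmm ⇒ ffmnnmm   [S -> m n n]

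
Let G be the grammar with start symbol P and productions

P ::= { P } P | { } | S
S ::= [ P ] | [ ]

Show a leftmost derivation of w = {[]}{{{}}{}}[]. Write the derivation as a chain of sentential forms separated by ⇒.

P ⇒ {P}P   [P ::= { P } P]
{P}P ⇒ {S}P   [P ::= S]
{S}P ⇒ {[]}P   [S ::= [ ]]
{[]}P ⇒ {[]}{P}P   [P ::= { P } P]
{[]}{P}P ⇒ {[]}{{P}P}P   [P ::= { P } P]
{[]}{{P}P}P ⇒ {[]}{{{}}P}P   [P ::= { }]
{[]}{{{}}P}P ⇒ {[]}{{{}}{}}P   [P ::= { }]
{[]}{{{}}{}}P ⇒ {[]}{{{}}{}}S   [P ::= S]
{[]}{{{}}{}}S ⇒ {[]}{{{}}{}}[]   [S ::= [ ]]

P⇒{P}P⇒{S}P⇒{[]}P⇒{[]}{P}P⇒{[]}{{P}P}P⇒{[]}{{{}}P}P⇒{[]}{{{}}{}}P⇒{[]}{{{}}{}}S⇒{[]}{{{}}{}}[]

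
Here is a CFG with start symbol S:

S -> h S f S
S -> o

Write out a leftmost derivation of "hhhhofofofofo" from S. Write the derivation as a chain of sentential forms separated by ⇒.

S ⇒ hSfS ⇒ hhSfSfS ⇒ hhhSfSfSfS ⇒ hhhhSfSfSfSfS ⇒ hhhhofSfSfSfS ⇒ hhhhofofSfSfS ⇒ hhhhofofofSfS ⇒ hhhhofofofofS ⇒ hhhhofofofofo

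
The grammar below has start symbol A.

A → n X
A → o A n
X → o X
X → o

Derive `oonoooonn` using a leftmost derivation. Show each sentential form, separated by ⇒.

A⇒oAn⇒ooAnn⇒oonXnn⇒oonoXnn⇒oonooXnn⇒oonoooXnn⇒oonoooonn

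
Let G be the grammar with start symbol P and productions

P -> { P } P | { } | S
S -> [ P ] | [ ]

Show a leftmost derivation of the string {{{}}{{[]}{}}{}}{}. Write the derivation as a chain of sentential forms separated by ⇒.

P ⇒ {P}P   [P -> { P } P]
{P}P ⇒ {{P}P}P   [P -> { P } P]
{{P}P}P ⇒ {{{}}P}P   [P -> { }]
{{{}}P}P ⇒ {{{}}{P}P}P   [P -> { P } P]
{{{}}{P}P}P ⇒ {{{}}{{P}P}P}P   [P -> { P } P]
{{{}}{{P}P}P}P ⇒ {{{}}{{S}P}P}P   [P -> S]
{{{}}{{S}P}P}P ⇒ {{{}}{{[]}P}P}P   [S -> [ ]]
{{{}}{{[]}P}P}P ⇒ {{{}}{{[]}{}}P}P   [P -> { }]
{{{}}{{[]}{}}P}P ⇒ {{{}}{{[]}{}}{}}P   [P -> { }]
{{{}}{{[]}{}}{}}P ⇒ {{{}}{{[]}{}}{}}{}   [P -> { }]

P ⇒ {P}P ⇒ {{P}P}P ⇒ {{{}}P}P ⇒ {{{}}{P}P}P ⇒ {{{}}{{P}P}P}P ⇒ {{{}}{{S}P}P}P ⇒ {{{}}{{[]}P}P}P ⇒ {{{}}{{[]}{}}P}P ⇒ {{{}}{{[]}{}}{}}P ⇒ {{{}}{{[]}{}}{}}{}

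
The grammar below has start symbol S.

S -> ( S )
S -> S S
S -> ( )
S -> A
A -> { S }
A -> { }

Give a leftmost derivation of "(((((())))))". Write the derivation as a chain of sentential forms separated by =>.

S => (S) => ((S)) => (((S))) => ((((S)))) => (((((S))))) => (((((())))))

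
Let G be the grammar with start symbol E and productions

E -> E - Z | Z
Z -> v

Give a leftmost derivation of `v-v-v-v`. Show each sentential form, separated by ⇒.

E ⇒ E-Z   [E -> E - Z]
E-Z ⇒ E-Z-Z   [E -> E - Z]
E-Z-Z ⇒ E-Z-Z-Z   [E -> E - Z]
E-Z-Z-Z ⇒ Z-Z-Z-Z   [E -> Z]
Z-Z-Z-Z ⇒ v-Z-Z-Z   [Z -> v]
v-Z-Z-Z ⇒ v-v-Z-Z   [Z -> v]
v-v-Z-Z ⇒ v-v-v-Z   [Z -> v]
v-v-v-Z ⇒ v-v-v-v   [Z -> v]

E ⇒ E-Z ⇒ E-Z-Z ⇒ E-Z-Z-Z ⇒ Z-Z-Z-Z ⇒ v-Z-Z-Z ⇒ v-v-Z-Z ⇒ v-v-v-Z ⇒ v-v-v-v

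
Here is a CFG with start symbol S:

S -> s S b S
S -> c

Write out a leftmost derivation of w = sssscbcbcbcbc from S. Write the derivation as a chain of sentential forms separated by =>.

S=>sSbS=>ssSbSbS=>sssSbSbSbS=>ssssSbSbSbSbS=>sssscbSbSbSbS=>sssscbcbSbSbS=>sssscbcbcbSbS=>sssscbcbcbcbS=>sssscbcbcbcbc

S => sSbS   [S -> s S b S]
sSbS => ssSbSbS   [S -> s S b S]
ssSbSbS => sssSbSbSbS   [S -> s S b S]
sssSbSbSbS => ssssSbSbSbSbS   [S -> s S b S]
ssssSbSbSbSbS => sssscbSbSbSbS   [S -> c]
sssscbSbSbSbS => sssscbcbSbSbS   [S -> c]
sssscbcbSbSbS => sssscbcbcbSbS   [S -> c]
sssscbcbcbSbS => sssscbcbcbcbS   [S -> c]
sssscbcbcbcbS => sssscbcbcbcbc   [S -> c]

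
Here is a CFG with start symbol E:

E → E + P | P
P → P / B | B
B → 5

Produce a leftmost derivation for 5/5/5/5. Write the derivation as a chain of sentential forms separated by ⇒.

E ⇒ P ⇒ P/B ⇒ P/B/B ⇒ P/B/B/B ⇒ B/B/B/B ⇒ 5/B/B/B ⇒ 5/5/B/B ⇒ 5/5/5/B ⇒ 5/5/5/5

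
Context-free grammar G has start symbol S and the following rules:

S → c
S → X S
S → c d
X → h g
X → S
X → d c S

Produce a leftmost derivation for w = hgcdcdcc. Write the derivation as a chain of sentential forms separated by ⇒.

S ⇒ XS ⇒ SS ⇒ XSS ⇒ SSS ⇒ XSSS ⇒ SSSS ⇒ XSSSS ⇒ hgSSSS ⇒ hgcdSSS ⇒ hgcdcdSS ⇒ hgcdcdcS ⇒ hgcdcdcc

S ⇒ XS   [S → X S]
XS ⇒ SS   [X → S]
SS ⇒ XSS   [S → X S]
XSS ⇒ SSS   [X → S]
SSS ⇒ XSSS   [S → X S]
XSSS ⇒ SSSS   [X → S]
SSSS ⇒ XSSSS   [S → X S]
XSSSS ⇒ hgSSSS   [X → h g]
hgSSSS ⇒ hgcdSSS   [S → c d]
hgcdSSS ⇒ hgcdcdSS   [S → c d]
hgcdcdSS ⇒ hgcdcdcS   [S → c]
hgcdcdcS ⇒ hgcdcdcc   [S → c]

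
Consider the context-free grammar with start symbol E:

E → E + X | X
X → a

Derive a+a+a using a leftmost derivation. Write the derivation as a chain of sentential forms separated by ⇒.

E ⇒ E+X   [E → E + X]
E+X ⇒ E+X+X   [E → E + X]
E+X+X ⇒ X+X+X   [E → X]
X+X+X ⇒ a+X+X   [X → a]
a+X+X ⇒ a+a+X   [X → a]
a+a+X ⇒ a+a+a   [X → a]

E⇒E+X⇒E+X+X⇒X+X+X⇒a+X+X⇒a+a+X⇒a+a+a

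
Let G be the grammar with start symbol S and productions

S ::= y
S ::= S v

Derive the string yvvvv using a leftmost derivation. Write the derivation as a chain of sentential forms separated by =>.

S => Sv   [S ::= S v]
Sv => Svv   [S ::= S v]
Svv => Svvv   [S ::= S v]
Svvv => Svvvv   [S ::= S v]
Svvvv => yvvvv   [S ::= y]

S=>Sv=>Svv=>Svvv=>Svvvv=>yvvvv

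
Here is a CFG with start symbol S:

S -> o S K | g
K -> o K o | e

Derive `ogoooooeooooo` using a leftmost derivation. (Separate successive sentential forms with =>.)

S => oSK => ogK => ogoKo => ogooKoo => ogoooKooo => ogooooKoooo => ogoooooKooooo => ogoooooeooooo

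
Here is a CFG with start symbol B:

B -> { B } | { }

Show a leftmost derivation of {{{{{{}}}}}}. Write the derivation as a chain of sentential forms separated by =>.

B => {B} => {{B}} => {{{B}}} => {{{{B}}}} => {{{{{B}}}}} => {{{{{{}}}}}}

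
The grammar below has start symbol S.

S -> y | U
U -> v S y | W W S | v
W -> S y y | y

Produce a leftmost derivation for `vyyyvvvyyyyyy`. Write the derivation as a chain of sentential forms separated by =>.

S=>U=>vSy=>vUy=>vWWSy=>vSyyWSy=>vyyyWSy=>vyyySyySy=>vyyyUyySy=>vyyyvSyyySy=>vyyyvUyyySy=>vyyyvvSyyyySy=>vyyyvvUyyyySy=>vyyyvvvyyyySy=>vyyyvvvyyyyyy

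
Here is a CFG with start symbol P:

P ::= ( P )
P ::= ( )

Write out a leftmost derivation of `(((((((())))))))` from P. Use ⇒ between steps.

P ⇒ (P) ⇒ ((P)) ⇒ (((P))) ⇒ ((((P)))) ⇒ (((((P))))) ⇒ ((((((P)))))) ⇒ (((((((P))))))) ⇒ (((((((())))))))

P ⇒ (P)   [P ::= ( P )]
(P) ⇒ ((P))   [P ::= ( P )]
((P)) ⇒ (((P)))   [P ::= ( P )]
(((P))) ⇒ ((((P))))   [P ::= ( P )]
((((P)))) ⇒ (((((P)))))   [P ::= ( P )]
(((((P))))) ⇒ ((((((P))))))   [P ::= ( P )]
((((((P)))))) ⇒ (((((((P)))))))   [P ::= ( P )]
(((((((P))))))) ⇒ (((((((())))))))   [P ::= ( )]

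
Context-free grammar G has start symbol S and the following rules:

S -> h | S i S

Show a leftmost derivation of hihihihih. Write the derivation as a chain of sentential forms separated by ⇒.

S ⇒ SiS   [S -> S i S]
SiS ⇒ SiSiS   [S -> S i S]
SiSiS ⇒ SiSiSiS   [S -> S i S]
SiSiSiS ⇒ SiSiSiSiS   [S -> S i S]
SiSiSiSiS ⇒ hiSiSiSiS   [S -> h]
hiSiSiSiS ⇒ hihiSiSiS   [S -> h]
hihiSiSiS ⇒ hihihiSiS   [S -> h]
hihihiSiS ⇒ hihihihiS   [S -> h]
hihihihiS ⇒ hihihihih   [S -> h]

S ⇒ SiS ⇒ SiSiS ⇒ SiSiSiS ⇒ SiSiSiSiS ⇒ hiSiSiSiS ⇒ hihiSiSiS ⇒ hihihiSiS ⇒ hihihihiS ⇒ hihihihih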